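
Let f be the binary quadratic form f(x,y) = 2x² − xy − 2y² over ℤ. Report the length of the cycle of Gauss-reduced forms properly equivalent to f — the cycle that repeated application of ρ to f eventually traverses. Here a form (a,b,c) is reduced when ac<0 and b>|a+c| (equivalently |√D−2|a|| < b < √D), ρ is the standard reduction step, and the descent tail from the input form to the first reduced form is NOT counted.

D = 17, ⌊√D⌋ = 4
descent: ρ → (-2,1,2)  [lands on river]
river: ρ → (2,3,-1)
river: ρ → (-1,3,2)
river: ρ → (2,1,-2)
river: ρ → (-2,3,1)
river: ρ → (1,3,-2)
ρ-cycle length = 6 (tail of 1 descent step not counted)

6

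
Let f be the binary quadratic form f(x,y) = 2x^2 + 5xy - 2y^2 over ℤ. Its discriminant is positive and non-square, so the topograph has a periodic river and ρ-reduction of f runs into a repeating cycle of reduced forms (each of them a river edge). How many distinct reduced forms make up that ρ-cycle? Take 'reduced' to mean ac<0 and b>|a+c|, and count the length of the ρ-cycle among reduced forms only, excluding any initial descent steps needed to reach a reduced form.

D = 41, ⌊√D⌋ = 6
river: ρ → (-2,3,4)
river: ρ → (4,5,-1)
river: ρ → (-1,5,4)
river: ρ → (4,3,-2)
river: ρ → (-2,5,2)
river: ρ → (2,3,-4)
river: ρ → (-4,5,1)
river: ρ → (1,5,-4)
river: ρ → (-4,3,2)
river: ρ → (2,5,-2)
ρ-cycle length = 10 (tail of 0 descent steps not counted)

10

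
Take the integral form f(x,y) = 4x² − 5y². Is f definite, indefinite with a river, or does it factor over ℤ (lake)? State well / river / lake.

D = b²−4ac = 0² − 4·4·(-5) = 80
D > 0 non-square ⇒ indefinite ⇒ periodic river

river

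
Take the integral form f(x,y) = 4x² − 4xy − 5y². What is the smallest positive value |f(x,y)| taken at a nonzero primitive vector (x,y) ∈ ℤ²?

descent: ρ → (-5,4,4)  [lands on river]
river: ρ → (4,4,-5)
river: ρ → (-5,6,3)
river: ρ → (3,6,-5)
closes: descent 1, river 4
min |a| on river = 3

3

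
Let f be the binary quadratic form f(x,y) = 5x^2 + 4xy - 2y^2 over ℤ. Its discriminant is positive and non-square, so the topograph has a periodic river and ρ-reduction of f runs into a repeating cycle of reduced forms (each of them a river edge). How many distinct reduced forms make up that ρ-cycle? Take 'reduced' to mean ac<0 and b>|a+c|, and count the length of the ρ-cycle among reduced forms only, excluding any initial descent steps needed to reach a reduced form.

D = 56, ⌊√D⌋ = 7
river: ρ → (-2,4,5)
river: ρ → (5,6,-1)
river: ρ → (-1,6,5)
river: ρ → (5,4,-2)
ρ-cycle length = 4 (tail of 0 descent steps not counted)

4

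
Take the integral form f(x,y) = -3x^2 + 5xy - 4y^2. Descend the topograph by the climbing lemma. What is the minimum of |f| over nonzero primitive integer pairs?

translate: b→1 (≡-5 mod 6), so (3,-5,4)→(3,1,2)
flip: (3,1,2)→(2,-1,3)
reduced (well bottom): (2,-1,3) with a≤c, −a<b≤a
well minimum |f| = |-2| = 2 (negative-definite)

2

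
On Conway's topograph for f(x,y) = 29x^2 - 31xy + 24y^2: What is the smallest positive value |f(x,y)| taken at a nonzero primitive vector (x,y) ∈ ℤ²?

translate: b→27 (≡-31 mod 58), so (29,-31,24)→(29,27,22)
flip: (29,27,22)→(22,-27,29)
translate: b→17 (≡-27 mod 44), so (22,-27,29)→(22,17,24)
reduced (well bottom): (22,17,24) with a≤c, −a<b≤a
well minimum = a = 22

22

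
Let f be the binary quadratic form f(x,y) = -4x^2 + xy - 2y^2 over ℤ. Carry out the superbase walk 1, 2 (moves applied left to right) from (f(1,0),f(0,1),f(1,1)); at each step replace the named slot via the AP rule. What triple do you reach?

start (-4,-2,-5) = (f(1,0),f(0,1),f(1,1))
replace slot 1: 2·((-2)+(-5)) − (-4) = -10 → (-10,-2,-5)
replace slot 2: 2·((-10)+(-5)) − (-2) = -28 → (-10,-28,-5)

-10,-28,-5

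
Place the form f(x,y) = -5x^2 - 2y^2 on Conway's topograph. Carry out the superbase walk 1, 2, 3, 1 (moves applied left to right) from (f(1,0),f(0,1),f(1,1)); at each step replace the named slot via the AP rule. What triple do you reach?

start (-5,-2,-7) = (f(1,0),f(0,1),f(1,1))
replace slot 1: 2·((-2)+(-7)) − (-5) = -13 → (-13,-2,-7)
replace slot 2: 2·((-13)+(-7)) − (-2) = -38 → (-13,-38,-7)
replace slot 3: 2·((-13)+(-38)) − (-7) = -95 → (-13,-38,-95)
replace slot 1: 2·((-38)+(-95)) − (-13) = -253 → (-253,-38,-95)

-253,-38,-95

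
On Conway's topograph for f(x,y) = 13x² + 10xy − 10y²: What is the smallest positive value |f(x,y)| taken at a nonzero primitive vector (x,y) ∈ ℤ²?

river: ρ → (-10,10,13)
river: ρ → (13,16,-7)
river: ρ → (-7,12,17)
river: ρ → (17,22,-2)
river: ρ → (-2,22,17)
river: ρ → (17,12,-7)
river: ρ → (-7,16,13)
river: ρ → (13,10,-10)
closes: descent 0, river 8
min |a| on river = 2

2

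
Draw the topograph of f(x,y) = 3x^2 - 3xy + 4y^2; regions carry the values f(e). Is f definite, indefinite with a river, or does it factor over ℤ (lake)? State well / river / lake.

D = b²−4ac = (-3)² − 4·3·4 = -39
D < 0 ⇒ definite ⇒ every region one sign ⇒ single well

well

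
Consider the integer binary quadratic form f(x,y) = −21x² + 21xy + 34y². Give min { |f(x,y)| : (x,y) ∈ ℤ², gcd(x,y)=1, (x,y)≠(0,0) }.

river: ρ → (34,47,-8)
river: ρ → (-8,49,28)
river: ρ → (28,7,-29)
river: ρ → (-29,51,6)
river: ρ → (6,57,-2)
river: ρ → (-2,55,34)
river: ρ → (34,13,-23)
river: ρ → (-23,33,24)
river: ρ → (24,15,-32)
river: ρ → (-32,49,7)
river: ρ → (7,49,-32)
river: ρ → (-32,15,24)
river: ρ → (24,33,-23)
river: ρ → (-23,13,34)
river: ρ → (34,55,-2)
river: ρ → (-2,57,6)
river: ρ → (6,51,-29)
river: ρ → (-29,7,28)
river: ρ → (28,49,-8)
river: ρ → (-8,47,34)
river: ρ → (34,21,-21)
river: ρ → (-21,21,34)
closes: descent 0, river 22
min |a| on river = 2

2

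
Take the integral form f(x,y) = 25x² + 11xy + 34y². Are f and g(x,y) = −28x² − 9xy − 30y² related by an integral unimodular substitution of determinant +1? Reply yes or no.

D₁ = -3279, D₂ = -3279
f: reduced (well bottom): (25,11,34) with a≤c, −a<b≤a
g is negative-definite; reduce −g:
−g: reduced (well bottom): (28,9,30) with a≤c, −a<b≤a
flip sign back: reduced form of g is (-28,-9,-30)
reduced forms (25, 11, 34) vs (-28, -9, -30) ⇒ inequivalent

no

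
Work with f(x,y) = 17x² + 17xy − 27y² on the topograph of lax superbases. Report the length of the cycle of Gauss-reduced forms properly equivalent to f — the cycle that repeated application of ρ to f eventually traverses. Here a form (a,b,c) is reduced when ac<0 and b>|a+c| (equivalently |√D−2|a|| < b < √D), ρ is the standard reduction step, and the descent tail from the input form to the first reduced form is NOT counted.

D = 2125, ⌊√D⌋ = 46
river: ρ → (-27,37,7)
river: ρ → (7,33,-37)
river: ρ → (-37,41,3)
river: ρ → (3,43,-23)
river: ρ → (-23,3,23)
river: ρ → (23,43,-3)
river: ρ → (-3,41,37)
river: ρ → (37,33,-7)
river: ρ → (-7,37,27)
river: ρ → (27,17,-17)
river: ρ → (-17,17,27)
river: ρ → (27,37,-7)
river: ρ → (-7,33,37)
river: ρ → (37,41,-3)
river: ρ → (-3,43,23)
river: ρ → (23,3,-23)
river: ρ → (-23,43,3)
river: ρ → (3,41,-37)
river: ρ → (-37,33,7)
river: ρ → (7,37,-27)
river: ρ → (-27,17,17)
river: ρ → (17,17,-27)
ρ-cycle length = 22 (tail of 0 descent steps not counted)

22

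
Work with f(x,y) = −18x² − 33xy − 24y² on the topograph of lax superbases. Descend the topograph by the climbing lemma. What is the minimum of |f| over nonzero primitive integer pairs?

translate: b→-3 (≡33 mod 36), so (18,33,24)→(18,-3,9)
flip: (18,-3,9)→(9,3,18)
reduced (well bottom): (9,3,18) with a≤c, −a<b≤a
well minimum |f| = |-9| = 9 (negative-definite)

9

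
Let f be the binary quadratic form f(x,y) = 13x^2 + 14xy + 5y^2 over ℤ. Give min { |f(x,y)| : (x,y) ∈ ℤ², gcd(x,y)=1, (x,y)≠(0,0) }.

translate: b→-12 (≡14 mod 26), so (13,14,5)→(13,-12,4)
flip: (13,-12,4)→(4,12,13)
translate: b→4 (≡12 mod 8), so (4,12,13)→(4,4,5)
reduced (well bottom): (4,4,5) with a≤c, −a<b≤a
well minimum = a = 4

4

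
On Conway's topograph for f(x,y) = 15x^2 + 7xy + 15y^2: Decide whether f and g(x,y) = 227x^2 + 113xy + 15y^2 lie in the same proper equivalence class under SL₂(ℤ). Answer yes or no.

D₁ = -851, D₂ = -851
f: reduced (well bottom): (15,7,15) with a≤c, −a<b≤a
g: flip: (227,113,15)→(15,-113,227)
g: translate: b→7 (≡-113 mod 30), so (15,-113,227)→(15,7,15)
g: reduced (well bottom): (15,7,15) with a≤c, −a<b≤a
reduced forms (15, 7, 15) vs (15, 7, 15) ⇒ equivalent

yes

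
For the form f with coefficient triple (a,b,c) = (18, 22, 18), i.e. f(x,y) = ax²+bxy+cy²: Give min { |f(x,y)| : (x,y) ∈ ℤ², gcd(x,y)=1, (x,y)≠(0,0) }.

translate: b→-14 (≡22 mod 36), so (18,22,18)→(18,-14,14)
flip: (18,-14,14)→(14,14,18)
reduced (well bottom): (14,14,18) with a≤c, −a<b≤a
well minimum = a = 14

14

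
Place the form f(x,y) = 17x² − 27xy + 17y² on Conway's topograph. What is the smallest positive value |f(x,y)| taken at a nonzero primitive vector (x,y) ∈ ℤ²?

translate: b→7 (≡-27 mod 34), so (17,-27,17)→(17,7,7)
flip: (17,7,7)→(7,-7,17)
translate: b→7 (≡-7 mod 14), so (7,-7,17)→(7,7,17)
reduced (well bottom): (7,7,17) with a≤c, −a<b≤a
well minimum = a = 7

7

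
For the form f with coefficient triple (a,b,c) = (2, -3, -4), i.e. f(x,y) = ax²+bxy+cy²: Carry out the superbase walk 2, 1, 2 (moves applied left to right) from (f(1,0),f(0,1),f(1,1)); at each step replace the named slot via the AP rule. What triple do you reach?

start (2,-4,-5) = (f(1,0),f(0,1),f(1,1))
replace slot 2: 2·(2+(-5)) − (-4) = -2 → (2,-2,-5)
replace slot 1: 2·((-2)+(-5)) − 2 = -16 → (-16,-2,-5)
replace slot 2: 2·((-16)+(-5)) − (-2) = -40 → (-16,-40,-5)

-16,-40,-5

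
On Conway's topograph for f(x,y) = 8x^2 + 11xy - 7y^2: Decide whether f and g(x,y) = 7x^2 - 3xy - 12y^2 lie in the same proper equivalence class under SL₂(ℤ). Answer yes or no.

D₁ = 345, D₂ = 345
river cycle of f (length 10): (-7, 17, 2), (2, 15, -15), (-15, 15, 2), (2, 17, -7), (-7, 11, 8), (8, 5, -10), (-10, 15, 3), (3, 15, -10), (-10, 5, 8), (8, 11, -7)
river cycle of g (length 10): (7, 11, -8), (-8, 5, 10), (10, 15, -3), (-3, 15, 10), (10, 5, -8), (-8, 11, 7), (7, 17, -2), (-2, 15, 15), (15, 15, -2), (-2, 17, 7)
cycles differ ⇒ inequivalent

no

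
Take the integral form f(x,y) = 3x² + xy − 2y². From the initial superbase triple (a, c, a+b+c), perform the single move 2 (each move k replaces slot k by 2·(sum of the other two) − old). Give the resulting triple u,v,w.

start (3,-2,2) = (f(1,0),f(0,1),f(1,1))
replace slot 2: 2·(3+2) − (-2) = 12 → (3,12,2)

3,12,2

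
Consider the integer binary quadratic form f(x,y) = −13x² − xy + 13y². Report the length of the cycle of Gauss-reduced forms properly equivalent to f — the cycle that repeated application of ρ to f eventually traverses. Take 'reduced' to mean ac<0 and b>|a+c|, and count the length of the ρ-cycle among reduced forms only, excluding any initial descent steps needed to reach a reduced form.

D = 677, ⌊√D⌋ = 26
descent: ρ → (13,1,-13)  [lands on river]
river: ρ → (-13,25,1)
river: ρ → (1,25,-13)
river: ρ → (-13,1,13)
river: ρ → (13,25,-1)
river: ρ → (-1,25,13)
ρ-cycle length = 6 (tail of 1 descent step not counted)

6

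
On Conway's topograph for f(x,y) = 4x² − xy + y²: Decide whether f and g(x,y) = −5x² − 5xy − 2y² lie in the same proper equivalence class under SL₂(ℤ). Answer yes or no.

D₁ = -15, D₂ = -15
f: flip: (4,-1,1)→(1,1,4)
f: reduced (well bottom): (1,1,4) with a≤c, −a<b≤a
g is negative-definite; reduce −g:
−g: flip: (5,5,2)→(2,-5,5)
−g: translate: b→-1 (≡-5 mod 4), so (2,-5,5)→(2,-1,2)
−g: flip: (2,-1,2)→(2,1,2)
−g: reduced (well bottom): (2,1,2) with a≤c, −a<b≤a
flip sign back: reduced form of g is (-2,-1,-2)
reduced forms (1, 1, 4) vs (-2, -1, -2) ⇒ inequivalent

no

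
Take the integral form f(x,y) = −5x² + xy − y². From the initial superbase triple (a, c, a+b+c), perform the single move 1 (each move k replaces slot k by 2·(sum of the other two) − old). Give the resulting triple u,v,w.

start (-5,-1,-5) = (f(1,0),f(0,1),f(1,1))
replace slot 1: 2·((-1)+(-5)) − (-5) = -7 → (-7,-1,-5)

-7,-1,-5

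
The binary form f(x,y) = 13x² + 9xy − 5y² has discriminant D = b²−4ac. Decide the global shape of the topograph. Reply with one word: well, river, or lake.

D = b²−4ac = 9² − 4·13·(-5) = 341
D > 0 non-square ⇒ indefinite ⇒ periodic river

river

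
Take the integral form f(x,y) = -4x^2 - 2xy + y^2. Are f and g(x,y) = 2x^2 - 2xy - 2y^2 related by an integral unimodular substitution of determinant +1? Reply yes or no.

D₁ = 20, D₂ = 20
river cycle of f (length 2): (1, 4, -1), (-1, 4, 1)
river cycle of g (length 2): (-2, 2, 2), (2, 2, -2)
cycles differ ⇒ inequivalent

no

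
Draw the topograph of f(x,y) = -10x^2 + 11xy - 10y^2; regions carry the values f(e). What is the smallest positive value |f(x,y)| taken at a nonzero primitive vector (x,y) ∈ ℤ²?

translate: b→9 (≡-11 mod 20), so (10,-11,10)→(10,9,9)
flip: (10,9,9)→(9,-9,10)
translate: b→9 (≡-9 mod 18), so (9,-9,10)→(9,9,10)
reduced (well bottom): (9,9,10) with a≤c, −a<b≤a
well minimum |f| = |-9| = 9 (negative-definite)

9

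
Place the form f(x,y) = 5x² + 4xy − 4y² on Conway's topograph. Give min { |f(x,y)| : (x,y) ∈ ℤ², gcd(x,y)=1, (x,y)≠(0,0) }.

river: ρ → (-4,4,5)
river: ρ → (5,6,-3)
river: ρ → (-3,6,5)
river: ρ → (5,4,-4)
closes: descent 0, river 4
min |a| on river = 3

3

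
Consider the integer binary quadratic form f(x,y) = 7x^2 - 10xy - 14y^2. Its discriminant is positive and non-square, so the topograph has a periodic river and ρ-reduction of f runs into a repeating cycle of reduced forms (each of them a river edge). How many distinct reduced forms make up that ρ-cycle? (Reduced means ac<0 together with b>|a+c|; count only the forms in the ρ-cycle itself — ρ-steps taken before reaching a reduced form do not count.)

D = 492, ⌊√D⌋ = 22
descent: ρ → (-14,10,7)  [lands on river]
river: ρ → (7,18,-6)
river: ρ → (-6,18,7)
river: ρ → (7,10,-14)
river: ρ → (-14,18,3)
river: ρ → (3,18,-14)
ρ-cycle length = 6 (tail of 1 descent step not counted)

6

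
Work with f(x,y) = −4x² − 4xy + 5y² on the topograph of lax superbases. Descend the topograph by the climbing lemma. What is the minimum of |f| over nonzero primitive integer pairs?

descent: ρ → (5,4,-4)  [lands on river]
river: ρ → (-4,4,5)
river: ρ → (5,6,-3)
river: ρ → (-3,6,5)
closes: descent 1, river 4
min |a| on river = 3

3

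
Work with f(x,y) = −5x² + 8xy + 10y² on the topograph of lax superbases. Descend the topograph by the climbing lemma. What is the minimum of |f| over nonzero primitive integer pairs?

river: ρ → (10,12,-3)
river: ρ → (-3,12,10)
river: ρ → (10,8,-5)
river: ρ → (-5,12,6)
river: ρ → (6,12,-5)
river: ρ → (-5,8,10)
closes: descent 0, river 6
min |a| on river = 3

3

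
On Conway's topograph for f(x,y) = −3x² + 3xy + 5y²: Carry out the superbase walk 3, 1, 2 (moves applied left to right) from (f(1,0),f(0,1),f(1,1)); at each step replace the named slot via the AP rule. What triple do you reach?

start (-3,5,5) = (f(1,0),f(0,1),f(1,1))
replace slot 3: 2·((-3)+5) − 5 = -1 → (-3,5,-1)
replace slot 1: 2·(5+(-1)) − (-3) = 11 → (11,5,-1)
replace slot 2: 2·(11+(-1)) − 5 = 15 → (11,15,-1)

11,15,-1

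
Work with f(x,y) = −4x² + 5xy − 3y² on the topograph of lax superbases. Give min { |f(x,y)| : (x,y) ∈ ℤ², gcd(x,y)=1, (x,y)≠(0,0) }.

translate: b→3 (≡-5 mod 8), so (4,-5,3)→(4,3,2)
flip: (4,3,2)→(2,-3,4)
translate: b→1 (≡-3 mod 4), so (2,-3,4)→(2,1,3)
reduced (well bottom): (2,1,3) with a≤c, −a<b≤a
well minimum |f| = |-2| = 2 (negative-definite)

2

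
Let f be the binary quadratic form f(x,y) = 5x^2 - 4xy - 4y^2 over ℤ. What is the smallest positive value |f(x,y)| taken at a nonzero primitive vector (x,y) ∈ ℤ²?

descent: ρ → (-4,4,5)  [lands on river]
river: ρ → (5,6,-3)
river: ρ → (-3,6,5)
river: ρ → (5,4,-4)
closes: descent 1, river 4
min |a| on river = 3

3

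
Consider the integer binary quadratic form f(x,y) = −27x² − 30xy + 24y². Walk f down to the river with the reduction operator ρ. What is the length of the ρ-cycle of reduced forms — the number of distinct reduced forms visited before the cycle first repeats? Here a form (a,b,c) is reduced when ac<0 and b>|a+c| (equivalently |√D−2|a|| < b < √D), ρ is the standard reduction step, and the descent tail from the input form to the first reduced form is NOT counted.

D = 3492, ⌊√D⌋ = 59
descent: ρ → (24,30,-27)  [lands on river]
river: ρ → (-27,24,27)
river: ρ → (27,30,-24)
river: ρ → (-24,18,33)
river: ρ → (33,48,-9)
river: ρ → (-9,42,48)
river: ρ → (48,54,-3)
river: ρ → (-3,54,48)
river: ρ → (48,42,-9)
river: ρ → (-9,48,33)
river: ρ → (33,18,-24)
river: ρ → (-24,30,27)
river: ρ → (27,24,-27)
river: ρ → (-27,30,24)
river: ρ → (24,18,-33)
river: ρ → (-33,48,9)
river: ρ → (9,42,-48)
river: ρ → (-48,54,3)
river: ρ → (3,54,-48)
river: ρ → (-48,42,9)
river: ρ → (9,48,-33)
river: ρ → (-33,18,24)
ρ-cycle length = 22 (tail of 1 descent step not counted)

22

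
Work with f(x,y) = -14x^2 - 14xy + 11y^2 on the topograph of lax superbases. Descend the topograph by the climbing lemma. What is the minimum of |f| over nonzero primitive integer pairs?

descent: ρ → (11,14,-14)  [lands on river]
river: ρ → (-14,14,11)
river: ρ → (11,8,-17)
river: ρ → (-17,26,2)
river: ρ → (2,26,-17)
river: ρ → (-17,8,11)
closes: descent 1, river 6
min |a| on river = 2

2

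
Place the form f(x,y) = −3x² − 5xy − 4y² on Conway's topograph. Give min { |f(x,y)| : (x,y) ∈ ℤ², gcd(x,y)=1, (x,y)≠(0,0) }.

translate: b→-1 (≡5 mod 6), so (3,5,4)→(3,-1,2)
flip: (3,-1,2)→(2,1,3)
reduced (well bottom): (2,1,3) with a≤c, −a<b≤a
well minimum |f| = |-2| = 2 (negative-definite)

2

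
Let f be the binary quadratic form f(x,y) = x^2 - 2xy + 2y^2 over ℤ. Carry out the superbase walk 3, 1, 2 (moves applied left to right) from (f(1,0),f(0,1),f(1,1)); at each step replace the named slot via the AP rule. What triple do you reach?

start (1,2,1) = (f(1,0),f(0,1),f(1,1))
replace slot 3: 2·(1+2) − 1 = 5 → (1,2,5)
replace slot 1: 2·(2+5) − 1 = 13 → (13,2,5)
replace slot 2: 2·(13+5) − 2 = 34 → (13,34,5)

13,34,5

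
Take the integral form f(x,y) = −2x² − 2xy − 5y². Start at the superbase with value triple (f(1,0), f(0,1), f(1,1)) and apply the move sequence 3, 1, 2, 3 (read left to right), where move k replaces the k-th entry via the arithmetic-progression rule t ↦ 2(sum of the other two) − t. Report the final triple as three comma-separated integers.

start (-2,-5,-9) = (f(1,0),f(0,1),f(1,1))
replace slot 3: 2·((-2)+(-5)) − (-9) = -5 → (-2,-5,-5)
replace slot 1: 2·((-5)+(-5)) − (-2) = -18 → (-18,-5,-5)
replace slot 2: 2·((-18)+(-5)) − (-5) = -41 → (-18,-41,-5)
replace slot 3: 2·((-18)+(-41)) − (-5) = -113 → (-18,-41,-113)

-18,-41,-113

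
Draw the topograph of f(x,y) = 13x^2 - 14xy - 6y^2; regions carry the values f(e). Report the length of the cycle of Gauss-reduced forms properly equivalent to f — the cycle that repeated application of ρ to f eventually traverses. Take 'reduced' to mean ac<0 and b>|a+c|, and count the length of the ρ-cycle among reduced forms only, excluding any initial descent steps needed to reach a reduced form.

D = 508, ⌊√D⌋ = 22
descent: ρ → (-6,14,13)  [lands on river]
river: ρ → (13,12,-7)
river: ρ → (-7,16,9)
river: ρ → (9,20,-3)
river: ρ → (-3,22,2)
river: ρ → (2,22,-3)
river: ρ → (-3,20,9)
river: ρ → (9,16,-7)
river: ρ → (-7,12,13)
river: ρ → (13,14,-6)
river: ρ → (-6,22,1)
river: ρ → (1,22,-6)
ρ-cycle length = 12 (tail of 1 descent step not counted)

12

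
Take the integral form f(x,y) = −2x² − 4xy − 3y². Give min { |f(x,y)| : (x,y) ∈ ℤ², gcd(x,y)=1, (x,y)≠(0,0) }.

translate: b→0 (≡4 mod 4), so (2,4,3)→(2,0,1)
flip: (2,0,1)→(1,0,2)
reduced (well bottom): (1,0,2) with a≤c, −a<b≤a
well minimum |f| = |-1| = 1 (negative-definite)

1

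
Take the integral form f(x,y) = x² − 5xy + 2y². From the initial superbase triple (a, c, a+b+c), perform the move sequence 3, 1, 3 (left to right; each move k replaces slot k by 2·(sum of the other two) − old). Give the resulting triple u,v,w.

start (1,2,-2) = (f(1,0),f(0,1),f(1,1))
replace slot 3: 2·(1+2) − (-2) = 8 → (1,2,8)
replace slot 1: 2·(2+8) − 1 = 19 → (19,2,8)
replace slot 3: 2·(19+2) − 8 = 34 → (19,2,34)

19,2,34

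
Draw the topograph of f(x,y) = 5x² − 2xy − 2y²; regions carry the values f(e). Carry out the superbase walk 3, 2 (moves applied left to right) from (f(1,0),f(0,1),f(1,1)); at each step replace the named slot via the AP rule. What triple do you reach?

start (5,-2,1) = (f(1,0),f(0,1),f(1,1))
replace slot 3: 2·(5+(-2)) − 1 = 5 → (5,-2,5)
replace slot 2: 2·(5+5) − (-2) = 22 → (5,22,5)

5,22,5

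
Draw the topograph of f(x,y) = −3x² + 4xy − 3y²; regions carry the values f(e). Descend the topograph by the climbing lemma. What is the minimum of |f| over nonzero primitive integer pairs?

translate: b→2 (≡-4 mod 6), so (3,-4,3)→(3,2,2)
flip: (3,2,2)→(2,-2,3)
translate: b→2 (≡-2 mod 4), so (2,-2,3)→(2,2,3)
reduced (well bottom): (2,2,3) with a≤c, −a<b≤a
well minimum |f| = |-2| = 2 (negative-definite)

2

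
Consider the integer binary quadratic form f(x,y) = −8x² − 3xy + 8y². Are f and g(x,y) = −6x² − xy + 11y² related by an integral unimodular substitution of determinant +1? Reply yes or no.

D₁ = 265, D₂ = 265
river cycle of f (length 18): (8, 3, -8), (-8, 13, 3), (3, 11, -12), (-12, 13, 2), (2, 15, -5), (-5, 15, 2), (2, 13, -12), (-12, 11, 3), (3, 13, -8), (-8, 3, 8), … (8 more)
river cycle of g (length 22): (-6, 11, 6), (6, 13, -4), (-4, 11, 9), (9, 7, -6), (-6, 5, 10), (10, 15, -1), (-1, 15, 10), (10, 5, -6), (-6, 7, 9), (9, 11, -4), … (12 more)
cycles differ ⇒ inequivalent

no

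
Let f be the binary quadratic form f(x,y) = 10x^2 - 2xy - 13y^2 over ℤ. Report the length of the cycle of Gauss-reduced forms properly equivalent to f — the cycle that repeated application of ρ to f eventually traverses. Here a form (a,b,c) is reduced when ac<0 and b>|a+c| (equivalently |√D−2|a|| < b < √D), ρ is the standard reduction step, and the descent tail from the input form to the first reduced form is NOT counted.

D = 524, ⌊√D⌋ = 22
descent: ρ → (-13,2,10)
descent: ρ → (10,18,-5)  [lands on river]
river: ρ → (-5,22,2)
river: ρ → (2,22,-5)
river: ρ → (-5,18,10)
river: ρ → (10,22,-1)
river: ρ → (-1,22,10)
ρ-cycle length = 6 (tail of 2 descent steps not counted)

6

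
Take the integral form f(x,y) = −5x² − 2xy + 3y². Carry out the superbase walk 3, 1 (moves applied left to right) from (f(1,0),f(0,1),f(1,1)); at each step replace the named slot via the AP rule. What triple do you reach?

start (-5,3,-4) = (f(1,0),f(0,1),f(1,1))
replace slot 3: 2·((-5)+3) − (-4) = 0 → (-5,3,0)
replace slot 1: 2·(3+0) − (-5) = 11 → (11,3,0)

11,3,0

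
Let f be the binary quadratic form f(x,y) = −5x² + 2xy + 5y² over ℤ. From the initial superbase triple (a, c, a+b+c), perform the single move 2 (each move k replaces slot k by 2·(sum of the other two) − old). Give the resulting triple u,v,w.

start (-5,5,2) = (f(1,0),f(0,1),f(1,1))
replace slot 2: 2·((-5)+2) − 5 = -11 → (-5,-11,2)

-5,-11,2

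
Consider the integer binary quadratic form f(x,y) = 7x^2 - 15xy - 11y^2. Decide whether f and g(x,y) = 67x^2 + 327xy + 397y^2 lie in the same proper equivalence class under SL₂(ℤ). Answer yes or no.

D₁ = 533, D₂ = 533
river cycle of f (length 10): (-11, 15, 7), (7, 13, -13), (-13, 13, 7), (7, 15, -11), (-11, 7, 11), (11, 15, -7), (-7, 13, 13), (13, 13, -7), (-7, 15, 11), (11, 7, -11)
river cycle of g (length 10): (11, 7, -11), (-11, 15, 7), (7, 13, -13), (-13, 13, 7), (7, 15, -11), (-11, 7, 11), (11, 15, -7), (-7, 13, 13), (13, 13, -7), (-7, 15, 11)
cycles coincide ⇒ equivalent

yes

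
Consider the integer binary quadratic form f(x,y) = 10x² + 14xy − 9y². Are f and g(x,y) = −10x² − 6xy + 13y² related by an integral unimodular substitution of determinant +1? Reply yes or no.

D₁ = 556, D₂ = 556
river cycle of f (length 18): (-9, 22, 2), (2, 22, -9), (-9, 14, 10), (10, 6, -13), (-13, 20, 3), (3, 22, -6), (-6, 14, 15), (15, 16, -5), (-5, 14, 18), (18, 22, -1), … (8 more)
river cycle of g (length 18): (13, 6, -10), (-10, 14, 9), (9, 22, -2), (-2, 22, 9), (9, 14, -10), (-10, 6, 13), (13, 20, -3), (-3, 22, 6), (6, 14, -15), (-15, 16, 5), … (8 more)
cycles differ ⇒ inequivalent

no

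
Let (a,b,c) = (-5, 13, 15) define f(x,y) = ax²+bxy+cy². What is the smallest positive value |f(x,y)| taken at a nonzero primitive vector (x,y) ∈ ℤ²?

river: ρ → (15,17,-3)
river: ρ → (-3,19,9)
river: ρ → (9,17,-5)
river: ρ → (-5,13,15)
closes: descent 0, river 4
min |a| on river = 3

3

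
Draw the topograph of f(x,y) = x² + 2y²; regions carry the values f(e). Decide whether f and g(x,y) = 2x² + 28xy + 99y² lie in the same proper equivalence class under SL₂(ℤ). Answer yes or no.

D₁ = -8, D₂ = -8
f: reduced (well bottom): (1,0,2) with a≤c, −a<b≤a
g: translate: b→0 (≡28 mod 4), so (2,28,99)→(2,0,1)
g: flip: (2,0,1)→(1,0,2)
g: reduced (well bottom): (1,0,2) with a≤c, −a<b≤a
reduced forms (1, 0, 2) vs (1, 0, 2) ⇒ equivalent

yes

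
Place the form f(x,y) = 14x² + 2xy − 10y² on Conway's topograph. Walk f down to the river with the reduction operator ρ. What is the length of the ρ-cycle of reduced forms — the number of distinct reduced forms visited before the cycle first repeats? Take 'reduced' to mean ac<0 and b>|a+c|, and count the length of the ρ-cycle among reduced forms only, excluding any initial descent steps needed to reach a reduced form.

D = 564, ⌊√D⌋ = 23
descent: ρ → (-10,18,6)  [lands on river]
river: ρ → (6,18,-10)
river: ρ → (-10,22,2)
river: ρ → (2,22,-10)
ρ-cycle length = 4 (tail of 1 descent step not counted)

4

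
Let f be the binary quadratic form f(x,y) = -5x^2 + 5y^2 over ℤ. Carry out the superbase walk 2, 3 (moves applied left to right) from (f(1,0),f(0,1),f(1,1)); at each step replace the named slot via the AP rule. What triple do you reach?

start (-5,5,0) = (f(1,0),f(0,1),f(1,1))
replace slot 2: 2·((-5)+0) − 5 = -15 → (-5,-15,0)
replace slot 3: 2·((-5)+(-15)) − 0 = -40 → (-5,-15,-40)

-5,-15,-40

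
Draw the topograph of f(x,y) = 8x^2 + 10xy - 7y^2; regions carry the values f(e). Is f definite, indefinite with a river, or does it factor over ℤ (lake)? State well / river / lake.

D = b²−4ac = 10² − 4·8·(-7) = 324
D = 18² is a perfect square ⇒ form factors over ℤ ⇒ lakes

lake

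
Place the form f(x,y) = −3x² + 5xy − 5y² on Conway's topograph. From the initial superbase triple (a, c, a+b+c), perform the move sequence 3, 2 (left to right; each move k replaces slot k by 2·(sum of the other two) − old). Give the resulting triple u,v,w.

start (-3,-5,-3) = (f(1,0),f(0,1),f(1,1))
replace slot 3: 2·((-3)+(-5)) − (-3) = -13 → (-3,-5,-13)
replace slot 2: 2·((-3)+(-13)) − (-5) = -27 → (-3,-27,-13)

-3,-27,-13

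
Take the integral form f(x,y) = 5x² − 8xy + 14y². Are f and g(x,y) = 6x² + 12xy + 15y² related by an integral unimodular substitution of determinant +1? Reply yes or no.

D₁ = -216, D₂ = -216
f: translate: b→2 (≡-8 mod 10), so (5,-8,14)→(5,2,11)
f: reduced (well bottom): (5,2,11) with a≤c, −a<b≤a
g: translate: b→0 (≡12 mod 12), so (6,12,15)→(6,0,9)
g: reduced (well bottom): (6,0,9) with a≤c, −a<b≤a
reduced forms (5, 2, 11) vs (6, 0, 9) ⇒ inequivalent

no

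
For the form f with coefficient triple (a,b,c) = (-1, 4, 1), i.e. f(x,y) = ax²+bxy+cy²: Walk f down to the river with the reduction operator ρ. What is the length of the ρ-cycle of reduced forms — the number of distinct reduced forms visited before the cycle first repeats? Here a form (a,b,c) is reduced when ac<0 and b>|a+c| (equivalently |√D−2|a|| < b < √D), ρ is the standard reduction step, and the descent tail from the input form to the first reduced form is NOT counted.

D = 20, ⌊√D⌋ = 4
river: ρ → (1,4,-1)
river: ρ → (-1,4,1)
ρ-cycle length = 2 (tail of 0 descent steps not counted)

2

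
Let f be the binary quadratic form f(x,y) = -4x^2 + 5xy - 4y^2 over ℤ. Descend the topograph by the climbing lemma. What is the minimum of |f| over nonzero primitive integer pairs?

translate: b→3 (≡-5 mod 8), so (4,-5,4)→(4,3,3)
flip: (4,3,3)→(3,-3,4)
translate: b→3 (≡-3 mod 6), so (3,-3,4)→(3,3,4)
reduced (well bottom): (3,3,4) with a≤c, −a<b≤a
well minimum |f| = |-3| = 3 (negative-definite)

3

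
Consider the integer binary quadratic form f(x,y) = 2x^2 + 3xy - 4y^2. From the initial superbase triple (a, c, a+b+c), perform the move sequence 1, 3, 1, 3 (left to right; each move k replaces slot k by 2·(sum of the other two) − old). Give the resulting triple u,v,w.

start (2,-4,1) = (f(1,0),f(0,1),f(1,1))
replace slot 1: 2·((-4)+1) − 2 = -8 → (-8,-4,1)
replace slot 3: 2·((-8)+(-4)) − 1 = -25 → (-8,-4,-25)
replace slot 1: 2·((-4)+(-25)) − (-8) = -50 → (-50,-4,-25)
replace slot 3: 2·((-50)+(-4)) − (-25) = -83 → (-50,-4,-83)

-50,-4,-83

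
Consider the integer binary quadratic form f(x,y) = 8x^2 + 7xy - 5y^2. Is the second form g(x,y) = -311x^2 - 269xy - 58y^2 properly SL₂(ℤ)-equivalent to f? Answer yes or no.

D₁ = 209, D₂ = 209
river cycle of f (length 12): (-5, 13, 2), (2, 11, -11), (-11, 11, 2), (2, 13, -5), (-5, 7, 8), (8, 9, -4), (-4, 7, 10), (10, 13, -1), (-1, 13, 10), (10, 7, -4), … (2 more)
river cycle of g (length 12): (-5, 13, 2), (2, 11, -11), (-11, 11, 2), (2, 13, -5), (-5, 7, 8), (8, 9, -4), (-4, 7, 10), (10, 13, -1), (-1, 13, 10), (10, 7, -4), … (2 more)
cycles coincide ⇒ equivalent

yes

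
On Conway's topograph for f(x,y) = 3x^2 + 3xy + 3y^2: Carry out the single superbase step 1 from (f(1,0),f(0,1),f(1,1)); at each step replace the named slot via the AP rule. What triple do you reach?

start (3,3,9) = (f(1,0),f(0,1),f(1,1))
replace slot 1: 2·(3+9) − 3 = 21 → (21,3,9)

21,3,9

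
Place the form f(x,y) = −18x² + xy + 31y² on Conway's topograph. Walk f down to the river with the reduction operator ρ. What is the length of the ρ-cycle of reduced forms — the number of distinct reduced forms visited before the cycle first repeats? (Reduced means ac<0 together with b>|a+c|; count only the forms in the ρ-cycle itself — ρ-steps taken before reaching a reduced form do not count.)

D = 2233, ⌊√D⌋ = 47
descent: ρ → (31,-1,-18)
descent: ρ → (-18,37,12)  [lands on river]
river: ρ → (12,35,-21)
river: ρ → (-21,7,26)
river: ρ → (26,45,-2)
river: ρ → (-2,47,3)
river: ρ → (3,43,-32)
river: ρ → (-32,21,14)
river: ρ → (14,35,-18)
ρ-cycle length = 8 (tail of 2 descent steps not counted)

8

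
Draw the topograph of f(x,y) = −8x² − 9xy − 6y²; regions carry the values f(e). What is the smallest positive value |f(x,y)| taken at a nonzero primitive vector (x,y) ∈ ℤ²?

translate: b→-7 (≡9 mod 16), so (8,9,6)→(8,-7,5)
flip: (8,-7,5)→(5,7,8)
translate: b→-3 (≡7 mod 10), so (5,7,8)→(5,-3,6)
reduced (well bottom): (5,-3,6) with a≤c, −a<b≤a
well minimum |f| = |-5| = 5 (negative-definite)

5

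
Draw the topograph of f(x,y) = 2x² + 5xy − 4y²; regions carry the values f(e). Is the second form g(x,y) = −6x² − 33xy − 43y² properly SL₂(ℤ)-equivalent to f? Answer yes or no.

D₁ = 57, D₂ = 57
river cycle of f (length 6): (-4, 3, 3), (3, 3, -4), (-4, 5, 2), (2, 7, -1), (-1, 7, 2), (2, 5, -4)
river cycle of g (length 6): (2, 5, -4), (-4, 3, 3), (3, 3, -4), (-4, 5, 2), (2, 7, -1), (-1, 7, 2)
cycles coincide ⇒ equivalent

yes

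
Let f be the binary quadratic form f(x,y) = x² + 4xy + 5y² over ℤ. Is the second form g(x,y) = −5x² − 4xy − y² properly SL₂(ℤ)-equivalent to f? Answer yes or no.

D₁ = -4, D₂ = -4
f: translate: b→0 (≡4 mod 2), so (1,4,5)→(1,0,1)
f: reduced (well bottom): (1,0,1) with a≤c, −a<b≤a
g is negative-definite; reduce −g:
−g: flip: (5,4,1)→(1,-4,5)
−g: translate: b→0 (≡-4 mod 2), so (1,-4,5)→(1,0,1)
−g: reduced (well bottom): (1,0,1) with a≤c, −a<b≤a
flip sign back: reduced form of g is (-1,0,-1)
reduced forms (1, 0, 1) vs (-1, 0, -1) ⇒ inequivalent

no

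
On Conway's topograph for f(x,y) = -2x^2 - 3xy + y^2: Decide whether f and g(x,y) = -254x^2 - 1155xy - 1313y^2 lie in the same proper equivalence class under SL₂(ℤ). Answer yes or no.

D₁ = 17, D₂ = 17
river cycle of f (length 6): (1, 3, -2), (-2, 1, 2), (2, 3, -1), (-1, 3, 2), (2, 1, -2), (-2, 3, 1)
river cycle of g (length 6): (-2, 1, 2), (2, 3, -1), (-1, 3, 2), (2, 1, -2), (-2, 3, 1), (1, 3, -2)
cycles coincide ⇒ equivalent

yes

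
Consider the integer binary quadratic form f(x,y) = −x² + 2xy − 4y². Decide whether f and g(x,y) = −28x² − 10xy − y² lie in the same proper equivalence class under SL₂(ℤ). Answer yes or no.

D₁ = -12, D₂ = -12
f is negative-definite; reduce −f:
−f: translate: b→0 (≡-2 mod 2), so (1,-2,4)→(1,0,3)
−f: reduced (well bottom): (1,0,3) with a≤c, −a<b≤a
flip sign back: reduced form of f is (-1,0,-3)
g is negative-definite; reduce −g:
−g: flip: (28,10,1)→(1,-10,28)
−g: translate: b→0 (≡-10 mod 2), so (1,-10,28)→(1,0,3)
−g: reduced (well bottom): (1,0,3) with a≤c, −a<b≤a
flip sign back: reduced form of g is (-1,0,-3)
reduced forms (-1, 0, -3) vs (-1, 0, -3) ⇒ equivalent

yes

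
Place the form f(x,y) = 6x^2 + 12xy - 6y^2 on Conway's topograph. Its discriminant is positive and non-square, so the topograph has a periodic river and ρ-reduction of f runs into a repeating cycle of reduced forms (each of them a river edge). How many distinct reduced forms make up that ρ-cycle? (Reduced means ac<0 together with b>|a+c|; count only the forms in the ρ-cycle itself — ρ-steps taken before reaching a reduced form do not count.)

D = 288, ⌊√D⌋ = 16
river: ρ → (-6,12,6)
river: ρ → (6,12,-6)
ρ-cycle length = 2 (tail of 0 descent steps not counted)

2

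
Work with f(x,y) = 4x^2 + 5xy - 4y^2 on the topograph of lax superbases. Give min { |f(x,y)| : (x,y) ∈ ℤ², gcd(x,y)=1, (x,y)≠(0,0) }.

river: ρ → (-4,3,5)
river: ρ → (5,7,-2)
river: ρ → (-2,9,1)
river: ρ → (1,9,-2)
river: ρ → (-2,7,5)
river: ρ → (5,3,-4)
river: ρ → (-4,5,4)
river: ρ → (4,3,-5)
river: ρ → (-5,7,2)
river: ρ → (2,9,-1)
river: ρ → (-1,9,2)
river: ρ → (2,7,-5)
river: ρ → (-5,3,4)
river: ρ → (4,5,-4)
closes: descent 0, river 14
min |a| on river = 1

1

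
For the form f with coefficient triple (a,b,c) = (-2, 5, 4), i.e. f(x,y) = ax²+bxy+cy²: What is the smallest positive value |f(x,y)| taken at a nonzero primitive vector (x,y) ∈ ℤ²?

river: ρ → (4,3,-3)
river: ρ → (-3,3,4)
river: ρ → (4,5,-2)
river: ρ → (-2,7,1)
river: ρ → (1,7,-2)
river: ρ → (-2,5,4)
closes: descent 0, river 6
min |a| on river = 1

1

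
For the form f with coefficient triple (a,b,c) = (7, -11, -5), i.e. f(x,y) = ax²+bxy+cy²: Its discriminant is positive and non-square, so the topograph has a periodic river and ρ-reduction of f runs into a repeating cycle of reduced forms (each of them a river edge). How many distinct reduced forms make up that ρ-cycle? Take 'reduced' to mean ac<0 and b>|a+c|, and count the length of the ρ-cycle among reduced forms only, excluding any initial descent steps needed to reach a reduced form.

D = 261, ⌊√D⌋ = 16
descent: ρ → (-5,11,7)  [lands on river]
river: ρ → (7,3,-9)
river: ρ → (-9,15,1)
river: ρ → (1,15,-9)
river: ρ → (-9,3,7)
river: ρ → (7,11,-5)
river: ρ → (-5,9,9)
river: ρ → (9,9,-5)
ρ-cycle length = 8 (tail of 1 descent step not counted)

8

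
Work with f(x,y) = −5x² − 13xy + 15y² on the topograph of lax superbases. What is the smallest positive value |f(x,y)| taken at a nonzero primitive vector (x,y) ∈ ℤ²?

descent: ρ → (15,13,-5)  [lands on river]
river: ρ → (-5,17,9)
river: ρ → (9,19,-3)
river: ρ → (-3,17,15)
closes: descent 1, river 4
min |a| on river = 3

3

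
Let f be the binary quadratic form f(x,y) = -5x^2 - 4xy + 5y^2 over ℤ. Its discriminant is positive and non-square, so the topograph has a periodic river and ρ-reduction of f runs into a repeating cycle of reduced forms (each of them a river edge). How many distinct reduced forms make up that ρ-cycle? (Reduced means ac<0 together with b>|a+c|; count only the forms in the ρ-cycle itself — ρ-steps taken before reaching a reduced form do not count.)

D = 116, ⌊√D⌋ = 10
descent: ρ → (5,4,-5)  [lands on river]
river: ρ → (-5,6,4)
river: ρ → (4,10,-1)
river: ρ → (-1,10,4)
river: ρ → (4,6,-5)
river: ρ → (-5,4,5)
river: ρ → (5,6,-4)
river: ρ → (-4,10,1)
river: ρ → (1,10,-4)
river: ρ → (-4,6,5)
ρ-cycle length = 10 (tail of 1 descent step not counted)

10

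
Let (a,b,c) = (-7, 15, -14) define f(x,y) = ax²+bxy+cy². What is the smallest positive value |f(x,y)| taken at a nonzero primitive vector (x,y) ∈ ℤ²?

translate: b→-1 (≡-15 mod 14), so (7,-15,14)→(7,-1,6)
flip: (7,-1,6)→(6,1,7)
reduced (well bottom): (6,1,7) with a≤c, −a<b≤a
well minimum |f| = |-6| = 6 (negative-definite)

6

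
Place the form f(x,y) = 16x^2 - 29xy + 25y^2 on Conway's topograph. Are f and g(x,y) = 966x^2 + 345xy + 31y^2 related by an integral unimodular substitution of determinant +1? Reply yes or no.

D₁ = -759, D₂ = -759
f: translate: b→3 (≡-29 mod 32), so (16,-29,25)→(16,3,12)
f: flip: (16,3,12)→(12,-3,16)
f: reduced (well bottom): (12,-3,16) with a≤c, −a<b≤a
g: flip: (966,345,31)→(31,-345,966)
g: translate: b→27 (≡-345 mod 62), so (31,-345,966)→(31,27,12)
g: flip: (31,27,12)→(12,-27,31)
g: translate: b→-3 (≡-27 mod 24), so (12,-27,31)→(12,-3,16)
g: reduced (well bottom): (12,-3,16) with a≤c, −a<b≤a
reduced forms (12, -3, 16) vs (12, -3, 16) ⇒ equivalent

yes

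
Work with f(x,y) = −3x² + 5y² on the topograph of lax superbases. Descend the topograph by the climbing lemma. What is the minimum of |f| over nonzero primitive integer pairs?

descent: ρ → (5,0,-3)
descent: ρ → (-3,6,2)  [lands on river]
river: ρ → (2,6,-3)
closes: descent 2, river 2
min |a| on river = 2

2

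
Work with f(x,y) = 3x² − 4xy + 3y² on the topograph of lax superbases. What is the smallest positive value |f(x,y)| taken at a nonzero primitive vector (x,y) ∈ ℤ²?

translate: b→2 (≡-4 mod 6), so (3,-4,3)→(3,2,2)
flip: (3,2,2)→(2,-2,3)
translate: b→2 (≡-2 mod 4), so (2,-2,3)→(2,2,3)
reduced (well bottom): (2,2,3) with a≤c, −a<b≤a
well minimum = a = 2

2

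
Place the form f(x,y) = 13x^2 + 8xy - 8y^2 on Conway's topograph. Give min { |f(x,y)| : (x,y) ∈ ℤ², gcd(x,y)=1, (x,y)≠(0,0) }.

river: ρ → (-8,8,13)
river: ρ → (13,18,-3)
river: ρ → (-3,18,13)
river: ρ → (13,8,-8)
closes: descent 0, river 4
min |a| on river = 3

3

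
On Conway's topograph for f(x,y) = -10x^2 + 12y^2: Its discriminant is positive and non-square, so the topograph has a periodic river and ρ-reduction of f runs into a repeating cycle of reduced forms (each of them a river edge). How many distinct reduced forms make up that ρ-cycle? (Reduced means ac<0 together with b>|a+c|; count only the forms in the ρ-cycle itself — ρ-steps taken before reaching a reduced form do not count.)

D = 480, ⌊√D⌋ = 21
descent: ρ → (12,0,-10)
descent: ρ → (-10,20,2)  [lands on river]
river: ρ → (2,20,-10)
ρ-cycle length = 2 (tail of 2 descent steps not counted)

2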